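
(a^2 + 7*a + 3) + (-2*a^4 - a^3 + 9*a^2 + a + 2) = -2*a^4 - a^3 + 10*a^2 + 8*a + 5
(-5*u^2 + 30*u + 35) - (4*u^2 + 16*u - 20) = -9*u^2 + 14*u + 55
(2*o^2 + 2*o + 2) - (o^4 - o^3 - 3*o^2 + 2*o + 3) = -o^4 + o^3 + 5*o^2 - 1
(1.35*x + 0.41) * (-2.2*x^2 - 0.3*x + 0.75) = -2.97*x^3 - 1.307*x^2 + 0.8895*x + 0.3075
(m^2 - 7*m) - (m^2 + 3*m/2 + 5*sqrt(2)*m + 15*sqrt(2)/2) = -17*m/2 - 5*sqrt(2)*m - 15*sqrt(2)/2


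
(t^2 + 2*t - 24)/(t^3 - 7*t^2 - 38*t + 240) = (t - 4)/(t^2 - 13*t + 40)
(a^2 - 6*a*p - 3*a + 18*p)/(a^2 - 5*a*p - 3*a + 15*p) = (-a + 6*p)/(-a + 5*p)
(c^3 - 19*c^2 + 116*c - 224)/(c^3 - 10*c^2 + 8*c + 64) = (c - 7)/(c + 2)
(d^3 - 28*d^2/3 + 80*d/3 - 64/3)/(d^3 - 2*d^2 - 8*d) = (3*d^2 - 16*d + 16)/(3*d*(d + 2))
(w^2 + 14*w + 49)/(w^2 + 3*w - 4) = (w^2 + 14*w + 49)/(w^2 + 3*w - 4)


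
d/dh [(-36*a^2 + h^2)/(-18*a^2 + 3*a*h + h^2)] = 3*a/(9*a^2 - 6*a*h + h^2)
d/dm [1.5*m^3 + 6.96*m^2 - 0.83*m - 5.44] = 4.5*m^2 + 13.92*m - 0.83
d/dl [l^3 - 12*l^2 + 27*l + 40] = 3*l^2 - 24*l + 27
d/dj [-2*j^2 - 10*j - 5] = -4*j - 10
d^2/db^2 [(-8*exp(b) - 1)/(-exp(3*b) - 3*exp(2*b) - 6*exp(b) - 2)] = (32*exp(6*b) + 81*exp(5*b) - 87*exp(4*b) - 304*exp(3*b) - 252*exp(2*b) - 84*exp(b) + 20)*exp(b)/(exp(9*b) + 9*exp(8*b) + 45*exp(7*b) + 141*exp(6*b) + 306*exp(5*b) + 450*exp(4*b) + 444*exp(3*b) + 252*exp(2*b) + 72*exp(b) + 8)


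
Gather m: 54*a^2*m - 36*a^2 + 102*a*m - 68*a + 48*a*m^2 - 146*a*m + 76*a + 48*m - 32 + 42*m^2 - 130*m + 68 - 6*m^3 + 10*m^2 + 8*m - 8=-36*a^2 + 8*a - 6*m^3 + m^2*(48*a + 52) + m*(54*a^2 - 44*a - 74) + 28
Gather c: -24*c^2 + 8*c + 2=-24*c^2 + 8*c + 2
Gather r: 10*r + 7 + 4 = 10*r + 11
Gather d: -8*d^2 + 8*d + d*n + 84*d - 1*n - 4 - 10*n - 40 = -8*d^2 + d*(n + 92) - 11*n - 44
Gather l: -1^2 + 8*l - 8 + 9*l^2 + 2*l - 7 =9*l^2 + 10*l - 16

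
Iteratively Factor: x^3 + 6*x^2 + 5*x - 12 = (x - 1)*(x^2 + 7*x + 12) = (x - 1)*(x + 4)*(x + 3)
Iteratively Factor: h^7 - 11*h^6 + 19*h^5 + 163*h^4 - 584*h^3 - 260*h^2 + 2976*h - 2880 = (h - 5)*(h^6 - 6*h^5 - 11*h^4 + 108*h^3 - 44*h^2 - 480*h + 576) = (h - 5)*(h - 2)*(h^5 - 4*h^4 - 19*h^3 + 70*h^2 + 96*h - 288) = (h - 5)*(h - 2)*(h + 3)*(h^4 - 7*h^3 + 2*h^2 + 64*h - 96) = (h - 5)*(h - 2)^2*(h + 3)*(h^3 - 5*h^2 - 8*h + 48) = (h - 5)*(h - 4)*(h - 2)^2*(h + 3)*(h^2 - h - 12) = (h - 5)*(h - 4)^2*(h - 2)^2*(h + 3)*(h + 3)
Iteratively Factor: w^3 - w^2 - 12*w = (w)*(w^2 - w - 12) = w*(w - 4)*(w + 3)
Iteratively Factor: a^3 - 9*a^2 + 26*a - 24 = (a - 2)*(a^2 - 7*a + 12) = (a - 4)*(a - 2)*(a - 3)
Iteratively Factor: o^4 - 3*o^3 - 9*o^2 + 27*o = (o + 3)*(o^3 - 6*o^2 + 9*o) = (o - 3)*(o + 3)*(o^2 - 3*o) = o*(o - 3)*(o + 3)*(o - 3)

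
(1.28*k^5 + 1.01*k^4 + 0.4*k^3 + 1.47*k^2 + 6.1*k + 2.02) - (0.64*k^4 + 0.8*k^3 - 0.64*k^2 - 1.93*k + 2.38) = 1.28*k^5 + 0.37*k^4 - 0.4*k^3 + 2.11*k^2 + 8.03*k - 0.36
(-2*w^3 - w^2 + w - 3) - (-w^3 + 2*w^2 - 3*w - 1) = -w^3 - 3*w^2 + 4*w - 2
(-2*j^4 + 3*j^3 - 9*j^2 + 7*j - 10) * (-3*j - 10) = 6*j^5 + 11*j^4 - 3*j^3 + 69*j^2 - 40*j + 100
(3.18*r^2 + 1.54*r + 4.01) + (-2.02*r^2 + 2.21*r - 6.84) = 1.16*r^2 + 3.75*r - 2.83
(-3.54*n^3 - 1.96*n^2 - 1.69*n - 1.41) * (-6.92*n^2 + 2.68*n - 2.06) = 24.4968*n^5 + 4.076*n^4 + 13.7344*n^3 + 9.2656*n^2 - 0.2974*n + 2.9046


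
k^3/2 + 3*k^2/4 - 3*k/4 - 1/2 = (k/2 + 1)*(k - 1)*(k + 1/2)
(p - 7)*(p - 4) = p^2 - 11*p + 28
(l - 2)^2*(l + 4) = l^3 - 12*l + 16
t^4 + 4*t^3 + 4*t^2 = t^2*(t + 2)^2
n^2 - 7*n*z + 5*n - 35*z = (n + 5)*(n - 7*z)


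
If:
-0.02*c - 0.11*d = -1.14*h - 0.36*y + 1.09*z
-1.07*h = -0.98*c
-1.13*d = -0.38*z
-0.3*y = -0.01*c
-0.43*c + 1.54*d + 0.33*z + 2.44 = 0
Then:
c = -6.98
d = -2.16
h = -6.39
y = -0.23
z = -6.42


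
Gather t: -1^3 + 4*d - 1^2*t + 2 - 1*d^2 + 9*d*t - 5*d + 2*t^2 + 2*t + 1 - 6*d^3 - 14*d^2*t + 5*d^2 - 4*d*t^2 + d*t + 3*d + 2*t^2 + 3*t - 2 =-6*d^3 + 4*d^2 + 2*d + t^2*(4 - 4*d) + t*(-14*d^2 + 10*d + 4)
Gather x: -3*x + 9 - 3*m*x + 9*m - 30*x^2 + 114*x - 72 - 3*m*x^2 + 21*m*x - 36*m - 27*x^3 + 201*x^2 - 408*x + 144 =-27*m - 27*x^3 + x^2*(171 - 3*m) + x*(18*m - 297) + 81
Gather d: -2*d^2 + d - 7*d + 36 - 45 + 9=-2*d^2 - 6*d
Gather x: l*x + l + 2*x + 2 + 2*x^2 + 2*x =l + 2*x^2 + x*(l + 4) + 2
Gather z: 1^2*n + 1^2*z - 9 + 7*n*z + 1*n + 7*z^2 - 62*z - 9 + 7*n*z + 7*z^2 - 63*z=2*n + 14*z^2 + z*(14*n - 124) - 18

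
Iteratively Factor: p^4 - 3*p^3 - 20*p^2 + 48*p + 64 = (p - 4)*(p^3 + p^2 - 16*p - 16) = (p - 4)*(p + 4)*(p^2 - 3*p - 4) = (p - 4)*(p + 1)*(p + 4)*(p - 4)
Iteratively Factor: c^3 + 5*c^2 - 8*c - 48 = (c + 4)*(c^2 + c - 12) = (c - 3)*(c + 4)*(c + 4)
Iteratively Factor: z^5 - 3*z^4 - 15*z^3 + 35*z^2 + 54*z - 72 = (z + 3)*(z^4 - 6*z^3 + 3*z^2 + 26*z - 24) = (z - 1)*(z + 3)*(z^3 - 5*z^2 - 2*z + 24) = (z - 4)*(z - 1)*(z + 3)*(z^2 - z - 6) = (z - 4)*(z - 1)*(z + 2)*(z + 3)*(z - 3)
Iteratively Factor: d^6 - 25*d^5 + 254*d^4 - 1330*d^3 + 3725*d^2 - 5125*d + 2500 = (d - 5)*(d^5 - 20*d^4 + 154*d^3 - 560*d^2 + 925*d - 500) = (d - 5)^2*(d^4 - 15*d^3 + 79*d^2 - 165*d + 100) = (d - 5)^3*(d^3 - 10*d^2 + 29*d - 20) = (d - 5)^3*(d - 4)*(d^2 - 6*d + 5) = (d - 5)^4*(d - 4)*(d - 1)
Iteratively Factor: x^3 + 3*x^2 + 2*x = (x)*(x^2 + 3*x + 2) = x*(x + 2)*(x + 1)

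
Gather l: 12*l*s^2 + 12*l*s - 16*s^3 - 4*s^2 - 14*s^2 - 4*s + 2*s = l*(12*s^2 + 12*s) - 16*s^3 - 18*s^2 - 2*s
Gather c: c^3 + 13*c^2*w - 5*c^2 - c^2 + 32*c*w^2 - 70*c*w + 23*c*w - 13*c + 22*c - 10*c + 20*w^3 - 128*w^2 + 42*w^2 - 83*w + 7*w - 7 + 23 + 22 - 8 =c^3 + c^2*(13*w - 6) + c*(32*w^2 - 47*w - 1) + 20*w^3 - 86*w^2 - 76*w + 30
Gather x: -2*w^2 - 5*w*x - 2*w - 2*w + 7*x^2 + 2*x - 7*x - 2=-2*w^2 - 4*w + 7*x^2 + x*(-5*w - 5) - 2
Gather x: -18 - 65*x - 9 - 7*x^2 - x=-7*x^2 - 66*x - 27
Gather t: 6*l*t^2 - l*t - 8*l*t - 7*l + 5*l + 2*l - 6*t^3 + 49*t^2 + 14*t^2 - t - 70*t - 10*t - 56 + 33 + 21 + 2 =-6*t^3 + t^2*(6*l + 63) + t*(-9*l - 81)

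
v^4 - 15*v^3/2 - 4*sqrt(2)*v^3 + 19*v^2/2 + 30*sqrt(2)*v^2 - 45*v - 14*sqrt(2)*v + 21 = (v - 7)*(v - 1/2)*(v - 3*sqrt(2))*(v - sqrt(2))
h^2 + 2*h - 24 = (h - 4)*(h + 6)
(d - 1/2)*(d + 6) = d^2 + 11*d/2 - 3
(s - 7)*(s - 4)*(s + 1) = s^3 - 10*s^2 + 17*s + 28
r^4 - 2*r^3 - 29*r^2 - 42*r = r*(r - 7)*(r + 2)*(r + 3)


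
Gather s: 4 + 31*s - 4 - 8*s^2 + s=-8*s^2 + 32*s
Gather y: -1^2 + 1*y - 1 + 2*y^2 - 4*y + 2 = 2*y^2 - 3*y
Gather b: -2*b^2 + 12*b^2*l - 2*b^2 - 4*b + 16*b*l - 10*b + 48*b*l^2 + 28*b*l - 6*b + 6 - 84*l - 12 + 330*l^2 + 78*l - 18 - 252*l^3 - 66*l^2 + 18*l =b^2*(12*l - 4) + b*(48*l^2 + 44*l - 20) - 252*l^3 + 264*l^2 + 12*l - 24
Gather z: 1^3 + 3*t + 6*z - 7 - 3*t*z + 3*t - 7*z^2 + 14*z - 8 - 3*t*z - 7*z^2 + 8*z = 6*t - 14*z^2 + z*(28 - 6*t) - 14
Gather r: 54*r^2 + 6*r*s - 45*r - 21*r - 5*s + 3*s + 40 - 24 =54*r^2 + r*(6*s - 66) - 2*s + 16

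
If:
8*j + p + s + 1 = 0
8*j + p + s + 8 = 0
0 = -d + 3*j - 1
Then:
No Solution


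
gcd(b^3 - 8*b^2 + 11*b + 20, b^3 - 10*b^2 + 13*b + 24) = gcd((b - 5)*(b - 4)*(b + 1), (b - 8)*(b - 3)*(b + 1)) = b + 1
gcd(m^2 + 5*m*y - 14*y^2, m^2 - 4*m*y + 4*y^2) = -m + 2*y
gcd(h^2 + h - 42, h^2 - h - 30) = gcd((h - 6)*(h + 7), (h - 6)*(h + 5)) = h - 6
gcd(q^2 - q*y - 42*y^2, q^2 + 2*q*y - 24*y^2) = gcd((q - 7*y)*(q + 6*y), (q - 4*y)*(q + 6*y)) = q + 6*y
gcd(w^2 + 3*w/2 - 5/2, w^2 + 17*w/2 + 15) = w + 5/2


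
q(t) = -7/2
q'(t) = 0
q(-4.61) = -3.50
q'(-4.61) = 0.00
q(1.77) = -3.50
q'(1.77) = 0.00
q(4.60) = -3.50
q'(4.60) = 0.00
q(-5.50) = -3.50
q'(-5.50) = 0.00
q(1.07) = -3.50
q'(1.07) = 0.00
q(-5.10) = -3.50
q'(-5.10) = 0.00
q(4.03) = -3.50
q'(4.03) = 0.00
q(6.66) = -3.50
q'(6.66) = 0.00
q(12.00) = -3.50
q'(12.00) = 0.00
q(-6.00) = -3.50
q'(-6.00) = 0.00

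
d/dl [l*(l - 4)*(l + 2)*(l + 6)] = 4*l^3 + 12*l^2 - 40*l - 48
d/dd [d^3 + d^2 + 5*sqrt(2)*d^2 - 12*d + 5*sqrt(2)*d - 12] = 3*d^2 + 2*d + 10*sqrt(2)*d - 12 + 5*sqrt(2)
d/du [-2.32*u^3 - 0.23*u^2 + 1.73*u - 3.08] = -6.96*u^2 - 0.46*u + 1.73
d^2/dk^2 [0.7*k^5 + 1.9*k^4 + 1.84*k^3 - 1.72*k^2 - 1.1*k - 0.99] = 14.0*k^3 + 22.8*k^2 + 11.04*k - 3.44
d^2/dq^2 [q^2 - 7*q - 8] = 2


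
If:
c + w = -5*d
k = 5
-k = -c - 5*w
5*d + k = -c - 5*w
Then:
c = 45/4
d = -2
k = 5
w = -5/4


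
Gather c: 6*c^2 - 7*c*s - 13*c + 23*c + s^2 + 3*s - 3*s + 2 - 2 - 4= 6*c^2 + c*(10 - 7*s) + s^2 - 4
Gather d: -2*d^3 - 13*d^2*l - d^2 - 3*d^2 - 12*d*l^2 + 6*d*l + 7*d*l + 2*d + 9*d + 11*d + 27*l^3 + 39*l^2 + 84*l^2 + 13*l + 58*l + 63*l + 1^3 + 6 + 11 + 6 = -2*d^3 + d^2*(-13*l - 4) + d*(-12*l^2 + 13*l + 22) + 27*l^3 + 123*l^2 + 134*l + 24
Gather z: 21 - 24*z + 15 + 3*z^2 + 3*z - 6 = 3*z^2 - 21*z + 30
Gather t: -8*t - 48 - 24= -8*t - 72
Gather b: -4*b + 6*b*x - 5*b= b*(6*x - 9)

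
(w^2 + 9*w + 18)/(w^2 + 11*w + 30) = (w + 3)/(w + 5)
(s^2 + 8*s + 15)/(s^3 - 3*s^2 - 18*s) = (s + 5)/(s*(s - 6))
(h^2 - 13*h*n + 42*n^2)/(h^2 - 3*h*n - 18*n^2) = (h - 7*n)/(h + 3*n)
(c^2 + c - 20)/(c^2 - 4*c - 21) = (-c^2 - c + 20)/(-c^2 + 4*c + 21)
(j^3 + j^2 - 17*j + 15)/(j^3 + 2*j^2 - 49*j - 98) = (j^3 + j^2 - 17*j + 15)/(j^3 + 2*j^2 - 49*j - 98)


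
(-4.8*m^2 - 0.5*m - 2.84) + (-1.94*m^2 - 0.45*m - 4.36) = -6.74*m^2 - 0.95*m - 7.2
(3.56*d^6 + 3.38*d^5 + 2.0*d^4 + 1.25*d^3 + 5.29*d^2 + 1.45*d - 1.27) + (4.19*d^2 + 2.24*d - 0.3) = 3.56*d^6 + 3.38*d^5 + 2.0*d^4 + 1.25*d^3 + 9.48*d^2 + 3.69*d - 1.57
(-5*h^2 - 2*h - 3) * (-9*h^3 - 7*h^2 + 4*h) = 45*h^5 + 53*h^4 + 21*h^3 + 13*h^2 - 12*h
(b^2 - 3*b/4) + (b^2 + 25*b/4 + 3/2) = 2*b^2 + 11*b/2 + 3/2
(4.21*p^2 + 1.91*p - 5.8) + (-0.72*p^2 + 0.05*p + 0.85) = 3.49*p^2 + 1.96*p - 4.95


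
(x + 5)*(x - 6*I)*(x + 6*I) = x^3 + 5*x^2 + 36*x + 180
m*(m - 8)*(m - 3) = m^3 - 11*m^2 + 24*m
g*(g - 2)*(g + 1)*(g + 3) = g^4 + 2*g^3 - 5*g^2 - 6*g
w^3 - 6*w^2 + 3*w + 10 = (w - 5)*(w - 2)*(w + 1)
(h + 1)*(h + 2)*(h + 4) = h^3 + 7*h^2 + 14*h + 8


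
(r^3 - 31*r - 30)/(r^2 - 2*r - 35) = (r^2 - 5*r - 6)/(r - 7)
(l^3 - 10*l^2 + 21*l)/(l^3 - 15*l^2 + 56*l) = (l - 3)/(l - 8)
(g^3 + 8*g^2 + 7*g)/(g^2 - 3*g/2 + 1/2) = 2*g*(g^2 + 8*g + 7)/(2*g^2 - 3*g + 1)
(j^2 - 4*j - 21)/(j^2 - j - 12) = (j - 7)/(j - 4)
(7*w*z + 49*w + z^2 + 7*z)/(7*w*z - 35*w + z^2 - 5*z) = (z + 7)/(z - 5)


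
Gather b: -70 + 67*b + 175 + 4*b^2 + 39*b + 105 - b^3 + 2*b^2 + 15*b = -b^3 + 6*b^2 + 121*b + 210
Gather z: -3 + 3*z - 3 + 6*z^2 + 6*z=6*z^2 + 9*z - 6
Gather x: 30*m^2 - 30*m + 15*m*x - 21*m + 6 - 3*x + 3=30*m^2 - 51*m + x*(15*m - 3) + 9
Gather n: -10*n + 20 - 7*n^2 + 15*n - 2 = -7*n^2 + 5*n + 18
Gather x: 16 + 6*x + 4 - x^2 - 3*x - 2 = -x^2 + 3*x + 18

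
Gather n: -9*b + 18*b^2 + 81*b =18*b^2 + 72*b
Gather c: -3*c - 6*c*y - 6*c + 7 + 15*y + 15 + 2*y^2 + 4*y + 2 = c*(-6*y - 9) + 2*y^2 + 19*y + 24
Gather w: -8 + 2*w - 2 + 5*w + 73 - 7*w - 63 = 0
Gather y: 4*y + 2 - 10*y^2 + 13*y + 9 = -10*y^2 + 17*y + 11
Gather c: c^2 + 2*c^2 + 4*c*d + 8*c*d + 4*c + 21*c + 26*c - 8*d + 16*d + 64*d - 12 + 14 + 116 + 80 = 3*c^2 + c*(12*d + 51) + 72*d + 198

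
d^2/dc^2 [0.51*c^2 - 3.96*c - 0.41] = 1.02000000000000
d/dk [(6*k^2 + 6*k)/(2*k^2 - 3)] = 6*(-2*k^2 - 6*k - 3)/(4*k^4 - 12*k^2 + 9)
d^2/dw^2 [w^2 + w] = 2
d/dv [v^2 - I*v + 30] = 2*v - I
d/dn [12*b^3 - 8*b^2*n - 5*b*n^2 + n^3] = -8*b^2 - 10*b*n + 3*n^2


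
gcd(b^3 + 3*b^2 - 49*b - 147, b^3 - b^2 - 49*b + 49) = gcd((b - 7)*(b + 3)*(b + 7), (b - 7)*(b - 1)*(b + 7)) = b^2 - 49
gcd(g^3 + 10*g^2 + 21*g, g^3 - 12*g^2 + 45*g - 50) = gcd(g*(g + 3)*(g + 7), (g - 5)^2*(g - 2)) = 1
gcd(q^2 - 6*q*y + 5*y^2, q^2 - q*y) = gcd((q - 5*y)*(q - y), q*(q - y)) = -q + y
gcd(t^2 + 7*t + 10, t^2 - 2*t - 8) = t + 2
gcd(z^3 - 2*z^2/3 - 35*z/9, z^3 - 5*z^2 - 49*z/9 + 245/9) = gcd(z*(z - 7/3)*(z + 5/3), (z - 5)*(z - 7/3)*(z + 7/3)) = z - 7/3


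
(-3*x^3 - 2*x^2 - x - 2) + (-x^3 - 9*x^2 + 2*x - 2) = -4*x^3 - 11*x^2 + x - 4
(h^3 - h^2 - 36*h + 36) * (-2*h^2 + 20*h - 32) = -2*h^5 + 22*h^4 + 20*h^3 - 760*h^2 + 1872*h - 1152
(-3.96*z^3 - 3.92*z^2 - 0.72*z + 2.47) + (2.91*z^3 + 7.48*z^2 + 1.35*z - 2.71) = -1.05*z^3 + 3.56*z^2 + 0.63*z - 0.24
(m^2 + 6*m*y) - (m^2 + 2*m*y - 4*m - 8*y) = 4*m*y + 4*m + 8*y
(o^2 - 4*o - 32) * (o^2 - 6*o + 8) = o^4 - 10*o^3 + 160*o - 256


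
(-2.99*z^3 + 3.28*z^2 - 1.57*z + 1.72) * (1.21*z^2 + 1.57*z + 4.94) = -3.6179*z^5 - 0.725500000000001*z^4 - 11.5207*z^3 + 15.8195*z^2 - 5.0554*z + 8.4968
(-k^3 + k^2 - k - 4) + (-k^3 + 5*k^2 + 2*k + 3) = -2*k^3 + 6*k^2 + k - 1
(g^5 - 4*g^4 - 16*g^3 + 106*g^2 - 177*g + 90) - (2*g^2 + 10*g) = g^5 - 4*g^4 - 16*g^3 + 104*g^2 - 187*g + 90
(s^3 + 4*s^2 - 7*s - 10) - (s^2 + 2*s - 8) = s^3 + 3*s^2 - 9*s - 2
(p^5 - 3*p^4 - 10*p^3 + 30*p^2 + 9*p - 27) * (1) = p^5 - 3*p^4 - 10*p^3 + 30*p^2 + 9*p - 27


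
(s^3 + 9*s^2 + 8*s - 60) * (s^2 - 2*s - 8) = s^5 + 7*s^4 - 18*s^3 - 148*s^2 + 56*s + 480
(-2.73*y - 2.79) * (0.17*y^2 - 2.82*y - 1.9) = -0.4641*y^3 + 7.2243*y^2 + 13.0548*y + 5.301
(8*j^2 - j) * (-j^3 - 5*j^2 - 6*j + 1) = -8*j^5 - 39*j^4 - 43*j^3 + 14*j^2 - j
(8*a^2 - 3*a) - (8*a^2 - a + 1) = -2*a - 1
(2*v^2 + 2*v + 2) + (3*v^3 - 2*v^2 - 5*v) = 3*v^3 - 3*v + 2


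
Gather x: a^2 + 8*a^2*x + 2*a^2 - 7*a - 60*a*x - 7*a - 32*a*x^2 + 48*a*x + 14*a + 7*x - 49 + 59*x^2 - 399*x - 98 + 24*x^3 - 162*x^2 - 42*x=3*a^2 + 24*x^3 + x^2*(-32*a - 103) + x*(8*a^2 - 12*a - 434) - 147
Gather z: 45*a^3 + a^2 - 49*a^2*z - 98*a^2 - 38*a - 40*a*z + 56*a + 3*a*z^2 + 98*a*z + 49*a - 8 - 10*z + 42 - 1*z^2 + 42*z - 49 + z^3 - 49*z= 45*a^3 - 97*a^2 + 67*a + z^3 + z^2*(3*a - 1) + z*(-49*a^2 + 58*a - 17) - 15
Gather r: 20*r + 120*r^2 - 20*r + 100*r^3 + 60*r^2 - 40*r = 100*r^3 + 180*r^2 - 40*r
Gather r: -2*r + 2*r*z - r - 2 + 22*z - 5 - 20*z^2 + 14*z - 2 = r*(2*z - 3) - 20*z^2 + 36*z - 9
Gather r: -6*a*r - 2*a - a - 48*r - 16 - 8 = -3*a + r*(-6*a - 48) - 24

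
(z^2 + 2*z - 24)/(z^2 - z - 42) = (z - 4)/(z - 7)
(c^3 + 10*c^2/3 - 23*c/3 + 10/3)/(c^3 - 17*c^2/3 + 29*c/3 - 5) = (3*c^2 + 13*c - 10)/(3*c^2 - 14*c + 15)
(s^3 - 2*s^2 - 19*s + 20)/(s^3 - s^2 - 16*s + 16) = (s - 5)/(s - 4)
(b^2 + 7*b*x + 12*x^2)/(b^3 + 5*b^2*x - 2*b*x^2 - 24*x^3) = 1/(b - 2*x)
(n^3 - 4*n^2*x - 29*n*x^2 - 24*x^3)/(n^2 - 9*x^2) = (-n^2 + 7*n*x + 8*x^2)/(-n + 3*x)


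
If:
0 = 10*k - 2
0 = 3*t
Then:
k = 1/5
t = 0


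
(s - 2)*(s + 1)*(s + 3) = s^3 + 2*s^2 - 5*s - 6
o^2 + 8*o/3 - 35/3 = (o - 7/3)*(o + 5)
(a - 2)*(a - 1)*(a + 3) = a^3 - 7*a + 6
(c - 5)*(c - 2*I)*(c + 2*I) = c^3 - 5*c^2 + 4*c - 20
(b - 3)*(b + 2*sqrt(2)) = b^2 - 3*b + 2*sqrt(2)*b - 6*sqrt(2)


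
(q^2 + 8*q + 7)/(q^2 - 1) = (q + 7)/(q - 1)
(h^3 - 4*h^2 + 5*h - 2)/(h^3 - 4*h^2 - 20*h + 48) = (h^2 - 2*h + 1)/(h^2 - 2*h - 24)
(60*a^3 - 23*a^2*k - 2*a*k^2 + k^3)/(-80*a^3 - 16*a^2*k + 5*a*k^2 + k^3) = (-3*a + k)/(4*a + k)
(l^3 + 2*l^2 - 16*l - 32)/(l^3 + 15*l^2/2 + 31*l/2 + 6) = 2*(l^2 - 2*l - 8)/(2*l^2 + 7*l + 3)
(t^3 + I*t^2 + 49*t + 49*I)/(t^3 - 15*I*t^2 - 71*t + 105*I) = (t^2 + 8*I*t - 7)/(t^2 - 8*I*t - 15)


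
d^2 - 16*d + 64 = (d - 8)^2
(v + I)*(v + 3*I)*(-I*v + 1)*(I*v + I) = v^4 + v^3 + 5*I*v^3 - 7*v^2 + 5*I*v^2 - 7*v - 3*I*v - 3*I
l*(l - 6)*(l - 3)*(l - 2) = l^4 - 11*l^3 + 36*l^2 - 36*l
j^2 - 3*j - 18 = (j - 6)*(j + 3)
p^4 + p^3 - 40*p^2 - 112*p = p*(p - 7)*(p + 4)^2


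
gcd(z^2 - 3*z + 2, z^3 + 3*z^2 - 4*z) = z - 1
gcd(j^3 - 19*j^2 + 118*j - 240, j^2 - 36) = j - 6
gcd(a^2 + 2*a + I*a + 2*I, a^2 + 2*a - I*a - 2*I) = a + 2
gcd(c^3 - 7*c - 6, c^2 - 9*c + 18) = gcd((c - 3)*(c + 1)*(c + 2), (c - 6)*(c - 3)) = c - 3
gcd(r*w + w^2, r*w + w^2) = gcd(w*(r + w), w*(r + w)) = r*w + w^2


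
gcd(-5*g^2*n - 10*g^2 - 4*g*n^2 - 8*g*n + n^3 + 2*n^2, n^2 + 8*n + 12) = n + 2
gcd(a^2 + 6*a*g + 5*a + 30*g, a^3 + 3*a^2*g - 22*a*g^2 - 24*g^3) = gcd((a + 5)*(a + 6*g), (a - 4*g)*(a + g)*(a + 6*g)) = a + 6*g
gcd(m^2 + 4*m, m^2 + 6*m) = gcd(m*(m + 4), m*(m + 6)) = m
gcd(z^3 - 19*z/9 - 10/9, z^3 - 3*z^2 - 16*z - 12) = z + 1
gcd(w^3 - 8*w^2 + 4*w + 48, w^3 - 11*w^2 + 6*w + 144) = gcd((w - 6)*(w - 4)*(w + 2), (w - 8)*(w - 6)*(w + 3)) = w - 6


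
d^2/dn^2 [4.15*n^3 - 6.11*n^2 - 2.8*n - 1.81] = 24.9*n - 12.22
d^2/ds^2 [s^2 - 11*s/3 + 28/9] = 2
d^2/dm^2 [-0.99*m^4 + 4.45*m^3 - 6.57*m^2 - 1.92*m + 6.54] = -11.88*m^2 + 26.7*m - 13.14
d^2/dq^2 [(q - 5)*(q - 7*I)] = 2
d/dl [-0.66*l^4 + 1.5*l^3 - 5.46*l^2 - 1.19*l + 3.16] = -2.64*l^3 + 4.5*l^2 - 10.92*l - 1.19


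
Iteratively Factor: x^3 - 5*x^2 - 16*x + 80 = (x - 4)*(x^2 - x - 20) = (x - 5)*(x - 4)*(x + 4)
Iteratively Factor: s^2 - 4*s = (s)*(s - 4)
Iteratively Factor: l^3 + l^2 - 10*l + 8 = (l - 1)*(l^2 + 2*l - 8) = (l - 1)*(l + 4)*(l - 2)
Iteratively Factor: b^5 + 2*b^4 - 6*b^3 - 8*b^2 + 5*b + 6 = (b + 1)*(b^4 + b^3 - 7*b^2 - b + 6) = (b - 1)*(b + 1)*(b^3 + 2*b^2 - 5*b - 6) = (b - 1)*(b + 1)*(b + 3)*(b^2 - b - 2) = (b - 1)*(b + 1)^2*(b + 3)*(b - 2)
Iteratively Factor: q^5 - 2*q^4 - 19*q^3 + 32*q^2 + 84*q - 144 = (q - 4)*(q^4 + 2*q^3 - 11*q^2 - 12*q + 36) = (q - 4)*(q - 2)*(q^3 + 4*q^2 - 3*q - 18) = (q - 4)*(q - 2)^2*(q^2 + 6*q + 9) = (q - 4)*(q - 2)^2*(q + 3)*(q + 3)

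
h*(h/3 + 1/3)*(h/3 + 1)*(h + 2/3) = h^4/9 + 14*h^3/27 + 17*h^2/27 + 2*h/9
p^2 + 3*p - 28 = (p - 4)*(p + 7)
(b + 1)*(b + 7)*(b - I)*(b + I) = b^4 + 8*b^3 + 8*b^2 + 8*b + 7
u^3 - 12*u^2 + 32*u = u*(u - 8)*(u - 4)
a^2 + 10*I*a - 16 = (a + 2*I)*(a + 8*I)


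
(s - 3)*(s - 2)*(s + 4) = s^3 - s^2 - 14*s + 24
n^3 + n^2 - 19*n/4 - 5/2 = (n - 2)*(n + 1/2)*(n + 5/2)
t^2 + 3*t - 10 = (t - 2)*(t + 5)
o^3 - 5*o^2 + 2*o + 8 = (o - 4)*(o - 2)*(o + 1)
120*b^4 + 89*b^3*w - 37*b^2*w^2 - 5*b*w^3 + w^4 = (-8*b + w)*(-3*b + w)*(b + w)*(5*b + w)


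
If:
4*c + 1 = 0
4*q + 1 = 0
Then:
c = -1/4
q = -1/4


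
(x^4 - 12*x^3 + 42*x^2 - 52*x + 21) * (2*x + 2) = 2*x^5 - 22*x^4 + 60*x^3 - 20*x^2 - 62*x + 42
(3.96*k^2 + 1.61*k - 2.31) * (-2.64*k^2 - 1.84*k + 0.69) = -10.4544*k^4 - 11.5368*k^3 + 5.8684*k^2 + 5.3613*k - 1.5939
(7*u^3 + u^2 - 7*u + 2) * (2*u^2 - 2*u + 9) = 14*u^5 - 12*u^4 + 47*u^3 + 27*u^2 - 67*u + 18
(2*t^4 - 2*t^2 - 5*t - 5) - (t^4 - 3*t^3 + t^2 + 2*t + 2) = t^4 + 3*t^3 - 3*t^2 - 7*t - 7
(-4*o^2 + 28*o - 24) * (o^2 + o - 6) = -4*o^4 + 24*o^3 + 28*o^2 - 192*o + 144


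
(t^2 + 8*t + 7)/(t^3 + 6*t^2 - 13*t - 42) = (t + 1)/(t^2 - t - 6)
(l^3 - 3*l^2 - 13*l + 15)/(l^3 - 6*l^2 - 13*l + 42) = (l^2 - 6*l + 5)/(l^2 - 9*l + 14)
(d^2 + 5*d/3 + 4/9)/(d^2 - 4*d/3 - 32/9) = (3*d + 1)/(3*d - 8)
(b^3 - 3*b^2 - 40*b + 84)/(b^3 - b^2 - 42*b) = (b - 2)/b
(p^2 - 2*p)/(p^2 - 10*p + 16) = p/(p - 8)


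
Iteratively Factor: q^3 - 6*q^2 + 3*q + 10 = (q - 5)*(q^2 - q - 2) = (q - 5)*(q - 2)*(q + 1)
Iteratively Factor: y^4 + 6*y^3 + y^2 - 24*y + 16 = (y - 1)*(y^3 + 7*y^2 + 8*y - 16) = (y - 1)^2*(y^2 + 8*y + 16) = (y - 1)^2*(y + 4)*(y + 4)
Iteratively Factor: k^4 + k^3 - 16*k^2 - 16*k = (k + 4)*(k^3 - 3*k^2 - 4*k) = (k + 1)*(k + 4)*(k^2 - 4*k) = k*(k + 1)*(k + 4)*(k - 4)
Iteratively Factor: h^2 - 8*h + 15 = (h - 3)*(h - 5)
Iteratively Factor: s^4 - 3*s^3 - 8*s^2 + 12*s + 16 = (s + 2)*(s^3 - 5*s^2 + 2*s + 8) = (s + 1)*(s + 2)*(s^2 - 6*s + 8) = (s - 4)*(s + 1)*(s + 2)*(s - 2)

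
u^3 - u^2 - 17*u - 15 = (u - 5)*(u + 1)*(u + 3)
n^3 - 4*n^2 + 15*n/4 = n*(n - 5/2)*(n - 3/2)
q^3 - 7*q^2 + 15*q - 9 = (q - 3)^2*(q - 1)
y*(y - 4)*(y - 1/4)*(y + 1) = y^4 - 13*y^3/4 - 13*y^2/4 + y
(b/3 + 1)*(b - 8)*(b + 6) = b^3/3 + b^2/3 - 18*b - 48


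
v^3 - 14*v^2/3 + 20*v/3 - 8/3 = (v - 2)^2*(v - 2/3)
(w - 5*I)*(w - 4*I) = w^2 - 9*I*w - 20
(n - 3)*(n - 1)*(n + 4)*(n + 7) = n^4 + 7*n^3 - 13*n^2 - 79*n + 84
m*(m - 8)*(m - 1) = m^3 - 9*m^2 + 8*m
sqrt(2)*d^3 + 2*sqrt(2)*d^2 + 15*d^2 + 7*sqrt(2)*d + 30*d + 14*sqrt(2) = (d + 2)*(d + 7*sqrt(2))*(sqrt(2)*d + 1)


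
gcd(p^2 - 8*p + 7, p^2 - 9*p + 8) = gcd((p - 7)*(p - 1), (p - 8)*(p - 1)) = p - 1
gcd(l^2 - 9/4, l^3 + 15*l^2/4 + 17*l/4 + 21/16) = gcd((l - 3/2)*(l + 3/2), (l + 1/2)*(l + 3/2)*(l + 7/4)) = l + 3/2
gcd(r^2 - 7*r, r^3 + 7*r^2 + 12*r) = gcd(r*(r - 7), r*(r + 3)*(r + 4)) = r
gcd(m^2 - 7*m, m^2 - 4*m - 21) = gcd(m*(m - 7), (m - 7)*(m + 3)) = m - 7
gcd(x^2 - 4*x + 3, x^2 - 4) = 1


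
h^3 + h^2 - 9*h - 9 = (h - 3)*(h + 1)*(h + 3)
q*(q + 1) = q^2 + q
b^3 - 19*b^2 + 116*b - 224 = (b - 8)*(b - 7)*(b - 4)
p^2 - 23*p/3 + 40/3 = (p - 5)*(p - 8/3)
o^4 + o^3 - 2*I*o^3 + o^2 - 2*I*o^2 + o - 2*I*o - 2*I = (o + 1)*(o - 2*I)*(o - I)*(o + I)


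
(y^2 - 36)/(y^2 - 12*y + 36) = (y + 6)/(y - 6)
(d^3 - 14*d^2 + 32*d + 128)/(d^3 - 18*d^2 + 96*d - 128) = (d + 2)/(d - 2)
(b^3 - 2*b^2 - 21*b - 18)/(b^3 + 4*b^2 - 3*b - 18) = (b^2 - 5*b - 6)/(b^2 + b - 6)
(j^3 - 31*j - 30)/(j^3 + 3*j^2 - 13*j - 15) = (j - 6)/(j - 3)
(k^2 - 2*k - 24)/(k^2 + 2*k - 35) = (k^2 - 2*k - 24)/(k^2 + 2*k - 35)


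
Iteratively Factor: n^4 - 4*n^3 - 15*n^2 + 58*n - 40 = (n - 5)*(n^3 + n^2 - 10*n + 8) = (n - 5)*(n + 4)*(n^2 - 3*n + 2) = (n - 5)*(n - 2)*(n + 4)*(n - 1)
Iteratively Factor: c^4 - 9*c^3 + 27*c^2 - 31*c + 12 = (c - 4)*(c^3 - 5*c^2 + 7*c - 3) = (c - 4)*(c - 3)*(c^2 - 2*c + 1) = (c - 4)*(c - 3)*(c - 1)*(c - 1)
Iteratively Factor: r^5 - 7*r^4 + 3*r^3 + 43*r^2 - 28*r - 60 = (r + 1)*(r^4 - 8*r^3 + 11*r^2 + 32*r - 60) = (r + 1)*(r + 2)*(r^3 - 10*r^2 + 31*r - 30) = (r - 5)*(r + 1)*(r + 2)*(r^2 - 5*r + 6) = (r - 5)*(r - 2)*(r + 1)*(r + 2)*(r - 3)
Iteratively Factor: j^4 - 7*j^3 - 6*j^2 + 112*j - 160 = (j - 4)*(j^3 - 3*j^2 - 18*j + 40) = (j - 4)*(j + 4)*(j^2 - 7*j + 10) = (j - 5)*(j - 4)*(j + 4)*(j - 2)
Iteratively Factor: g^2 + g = (g + 1)*(g)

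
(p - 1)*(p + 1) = p^2 - 1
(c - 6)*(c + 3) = c^2 - 3*c - 18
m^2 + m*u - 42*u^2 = (m - 6*u)*(m + 7*u)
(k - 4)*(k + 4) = k^2 - 16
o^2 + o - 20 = (o - 4)*(o + 5)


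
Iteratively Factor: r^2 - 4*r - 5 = (r - 5)*(r + 1)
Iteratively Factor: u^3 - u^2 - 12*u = (u)*(u^2 - u - 12) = u*(u + 3)*(u - 4)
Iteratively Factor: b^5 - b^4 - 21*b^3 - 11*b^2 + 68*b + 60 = (b - 5)*(b^4 + 4*b^3 - b^2 - 16*b - 12) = (b - 5)*(b + 2)*(b^3 + 2*b^2 - 5*b - 6) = (b - 5)*(b + 2)*(b + 3)*(b^2 - b - 2) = (b - 5)*(b - 2)*(b + 2)*(b + 3)*(b + 1)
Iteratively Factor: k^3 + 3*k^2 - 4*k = (k + 4)*(k^2 - k) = (k - 1)*(k + 4)*(k)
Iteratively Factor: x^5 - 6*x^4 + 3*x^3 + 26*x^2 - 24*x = (x + 2)*(x^4 - 8*x^3 + 19*x^2 - 12*x) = (x - 4)*(x + 2)*(x^3 - 4*x^2 + 3*x) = x*(x - 4)*(x + 2)*(x^2 - 4*x + 3) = x*(x - 4)*(x - 3)*(x + 2)*(x - 1)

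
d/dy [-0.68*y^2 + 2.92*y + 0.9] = 2.92 - 1.36*y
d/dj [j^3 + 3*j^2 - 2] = 3*j*(j + 2)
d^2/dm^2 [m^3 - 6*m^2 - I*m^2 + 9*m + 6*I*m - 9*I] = 6*m - 12 - 2*I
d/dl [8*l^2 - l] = 16*l - 1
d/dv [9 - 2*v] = -2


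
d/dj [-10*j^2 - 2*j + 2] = -20*j - 2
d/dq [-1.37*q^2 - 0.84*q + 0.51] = -2.74*q - 0.84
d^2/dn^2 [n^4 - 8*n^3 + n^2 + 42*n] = 12*n^2 - 48*n + 2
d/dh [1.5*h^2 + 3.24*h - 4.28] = 3.0*h + 3.24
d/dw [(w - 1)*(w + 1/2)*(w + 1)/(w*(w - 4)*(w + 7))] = (5*w^4 - 108*w^3 - 19*w^2 + 6*w - 28)/(2*w^2*(w^4 + 6*w^3 - 47*w^2 - 168*w + 784))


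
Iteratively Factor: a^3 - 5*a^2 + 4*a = (a)*(a^2 - 5*a + 4) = a*(a - 1)*(a - 4)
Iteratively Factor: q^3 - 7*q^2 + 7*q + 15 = (q + 1)*(q^2 - 8*q + 15) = (q - 5)*(q + 1)*(q - 3)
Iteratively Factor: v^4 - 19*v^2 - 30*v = (v)*(v^3 - 19*v - 30) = v*(v - 5)*(v^2 + 5*v + 6) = v*(v - 5)*(v + 3)*(v + 2)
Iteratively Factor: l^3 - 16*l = (l + 4)*(l^2 - 4*l) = (l - 4)*(l + 4)*(l)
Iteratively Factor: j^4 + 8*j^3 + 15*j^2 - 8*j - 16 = (j - 1)*(j^3 + 9*j^2 + 24*j + 16) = (j - 1)*(j + 4)*(j^2 + 5*j + 4) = (j - 1)*(j + 4)^2*(j + 1)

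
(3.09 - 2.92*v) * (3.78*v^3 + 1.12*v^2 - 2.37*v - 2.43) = -11.0376*v^4 + 8.4098*v^3 + 10.3812*v^2 - 0.2277*v - 7.5087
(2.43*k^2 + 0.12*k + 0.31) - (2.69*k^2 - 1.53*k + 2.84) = -0.26*k^2 + 1.65*k - 2.53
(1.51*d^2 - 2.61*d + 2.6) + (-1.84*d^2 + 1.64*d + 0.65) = -0.33*d^2 - 0.97*d + 3.25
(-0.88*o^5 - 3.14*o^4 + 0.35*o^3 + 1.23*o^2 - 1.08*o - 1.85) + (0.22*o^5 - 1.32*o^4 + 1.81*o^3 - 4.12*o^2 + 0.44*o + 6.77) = -0.66*o^5 - 4.46*o^4 + 2.16*o^3 - 2.89*o^2 - 0.64*o + 4.92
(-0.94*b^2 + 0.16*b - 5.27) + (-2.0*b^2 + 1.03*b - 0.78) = -2.94*b^2 + 1.19*b - 6.05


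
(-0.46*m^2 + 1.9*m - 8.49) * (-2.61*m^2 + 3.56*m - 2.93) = 1.2006*m^4 - 6.5966*m^3 + 30.2707*m^2 - 35.7914*m + 24.8757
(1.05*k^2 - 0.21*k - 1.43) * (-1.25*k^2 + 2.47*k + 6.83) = -1.3125*k^4 + 2.856*k^3 + 8.4403*k^2 - 4.9664*k - 9.7669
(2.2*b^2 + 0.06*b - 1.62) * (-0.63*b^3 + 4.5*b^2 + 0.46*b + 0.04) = -1.386*b^5 + 9.8622*b^4 + 2.3026*b^3 - 7.1744*b^2 - 0.7428*b - 0.0648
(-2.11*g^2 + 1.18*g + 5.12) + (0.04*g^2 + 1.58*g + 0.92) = -2.07*g^2 + 2.76*g + 6.04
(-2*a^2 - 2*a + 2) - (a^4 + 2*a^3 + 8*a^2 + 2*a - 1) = -a^4 - 2*a^3 - 10*a^2 - 4*a + 3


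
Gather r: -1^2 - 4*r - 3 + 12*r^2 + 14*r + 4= 12*r^2 + 10*r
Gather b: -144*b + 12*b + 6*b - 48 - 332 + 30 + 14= -126*b - 336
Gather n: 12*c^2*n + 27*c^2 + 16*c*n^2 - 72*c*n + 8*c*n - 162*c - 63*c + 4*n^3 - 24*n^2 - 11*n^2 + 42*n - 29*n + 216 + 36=27*c^2 - 225*c + 4*n^3 + n^2*(16*c - 35) + n*(12*c^2 - 64*c + 13) + 252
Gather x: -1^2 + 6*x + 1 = 6*x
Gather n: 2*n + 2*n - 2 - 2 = 4*n - 4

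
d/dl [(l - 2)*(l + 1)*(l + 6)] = 3*l^2 + 10*l - 8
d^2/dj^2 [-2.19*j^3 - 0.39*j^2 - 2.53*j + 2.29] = -13.14*j - 0.78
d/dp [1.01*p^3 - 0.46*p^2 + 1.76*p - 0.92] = 3.03*p^2 - 0.92*p + 1.76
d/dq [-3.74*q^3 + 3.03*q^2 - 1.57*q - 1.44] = -11.22*q^2 + 6.06*q - 1.57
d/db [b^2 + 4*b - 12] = 2*b + 4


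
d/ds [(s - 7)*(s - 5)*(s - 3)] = 3*s^2 - 30*s + 71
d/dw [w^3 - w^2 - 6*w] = 3*w^2 - 2*w - 6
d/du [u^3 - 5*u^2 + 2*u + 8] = 3*u^2 - 10*u + 2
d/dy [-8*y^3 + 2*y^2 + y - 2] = -24*y^2 + 4*y + 1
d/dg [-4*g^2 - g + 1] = -8*g - 1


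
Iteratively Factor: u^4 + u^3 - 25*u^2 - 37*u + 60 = (u + 4)*(u^3 - 3*u^2 - 13*u + 15) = (u - 5)*(u + 4)*(u^2 + 2*u - 3) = (u - 5)*(u + 3)*(u + 4)*(u - 1)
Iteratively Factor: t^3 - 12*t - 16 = (t + 2)*(t^2 - 2*t - 8) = (t - 4)*(t + 2)*(t + 2)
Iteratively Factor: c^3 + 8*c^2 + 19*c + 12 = (c + 4)*(c^2 + 4*c + 3) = (c + 3)*(c + 4)*(c + 1)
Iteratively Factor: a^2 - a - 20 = (a + 4)*(a - 5)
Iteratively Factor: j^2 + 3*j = (j)*(j + 3)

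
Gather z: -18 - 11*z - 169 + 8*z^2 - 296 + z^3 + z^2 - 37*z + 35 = z^3 + 9*z^2 - 48*z - 448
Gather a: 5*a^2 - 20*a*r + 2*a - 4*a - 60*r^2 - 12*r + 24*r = 5*a^2 + a*(-20*r - 2) - 60*r^2 + 12*r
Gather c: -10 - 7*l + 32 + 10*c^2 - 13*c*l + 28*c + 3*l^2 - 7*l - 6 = 10*c^2 + c*(28 - 13*l) + 3*l^2 - 14*l + 16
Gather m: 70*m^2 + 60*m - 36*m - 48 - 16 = 70*m^2 + 24*m - 64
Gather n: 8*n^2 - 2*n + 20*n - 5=8*n^2 + 18*n - 5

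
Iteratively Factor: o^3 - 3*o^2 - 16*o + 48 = (o + 4)*(o^2 - 7*o + 12) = (o - 4)*(o + 4)*(o - 3)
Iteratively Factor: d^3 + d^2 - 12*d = (d)*(d^2 + d - 12) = d*(d + 4)*(d - 3)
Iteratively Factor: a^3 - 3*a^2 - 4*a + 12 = (a - 2)*(a^2 - a - 6) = (a - 2)*(a + 2)*(a - 3)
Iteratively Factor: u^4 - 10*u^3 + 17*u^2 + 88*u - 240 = (u - 5)*(u^3 - 5*u^2 - 8*u + 48) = (u - 5)*(u - 4)*(u^2 - u - 12) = (u - 5)*(u - 4)^2*(u + 3)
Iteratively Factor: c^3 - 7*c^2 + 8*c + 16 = (c - 4)*(c^2 - 3*c - 4) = (c - 4)*(c + 1)*(c - 4)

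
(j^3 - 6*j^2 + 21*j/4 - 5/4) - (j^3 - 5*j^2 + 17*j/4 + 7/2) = -j^2 + j - 19/4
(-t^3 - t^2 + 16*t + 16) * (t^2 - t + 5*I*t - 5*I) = -t^5 - 5*I*t^4 + 17*t^3 + 85*I*t^2 - 16*t - 80*I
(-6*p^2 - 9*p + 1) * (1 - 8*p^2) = 48*p^4 + 72*p^3 - 14*p^2 - 9*p + 1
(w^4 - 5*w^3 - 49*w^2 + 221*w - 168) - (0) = w^4 - 5*w^3 - 49*w^2 + 221*w - 168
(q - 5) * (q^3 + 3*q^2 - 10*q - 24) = q^4 - 2*q^3 - 25*q^2 + 26*q + 120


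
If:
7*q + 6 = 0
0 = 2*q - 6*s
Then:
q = -6/7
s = -2/7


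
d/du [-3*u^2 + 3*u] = 3 - 6*u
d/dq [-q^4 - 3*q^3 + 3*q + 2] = -4*q^3 - 9*q^2 + 3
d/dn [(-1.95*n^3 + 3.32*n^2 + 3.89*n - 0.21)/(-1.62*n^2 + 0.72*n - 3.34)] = (3.159*n^4 - 2.808*n^3 + 28.2312*n^2 - 22.858*n - 12.8414)/(2.6244*n^4 - 2.3328*n^3 + 11.34*n^2 - 4.8096*n + 11.1556)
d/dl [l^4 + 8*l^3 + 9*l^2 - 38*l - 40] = 4*l^3 + 24*l^2 + 18*l - 38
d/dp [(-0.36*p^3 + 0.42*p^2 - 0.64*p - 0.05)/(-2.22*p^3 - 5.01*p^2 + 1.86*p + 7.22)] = (2.736*p^4 - 4.1808*p^3 - 10.5558*p^2 + 5.5638*p - 4.5278)/(4.9284*p^6 + 22.2444*p^5 + 16.8417*p^4 - 50.694*p^3 - 68.8848*p^2 + 26.8584*p + 52.1284)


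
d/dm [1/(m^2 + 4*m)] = 2*(-m - 2)/(m^2*(m + 4)^2)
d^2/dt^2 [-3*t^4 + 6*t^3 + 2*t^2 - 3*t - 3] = -36*t^2 + 36*t + 4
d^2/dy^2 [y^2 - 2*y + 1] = 2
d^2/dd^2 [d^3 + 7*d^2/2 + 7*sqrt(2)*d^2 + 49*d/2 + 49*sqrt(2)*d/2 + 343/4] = 6*d + 7 + 14*sqrt(2)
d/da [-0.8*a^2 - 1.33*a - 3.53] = -1.6*a - 1.33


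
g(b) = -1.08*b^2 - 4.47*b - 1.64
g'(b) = -2.16*b - 4.47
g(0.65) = -5.00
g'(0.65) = -5.87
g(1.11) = -7.93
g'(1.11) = -6.87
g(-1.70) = 2.84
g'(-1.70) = -0.80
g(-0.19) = -0.83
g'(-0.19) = -4.06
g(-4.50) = -3.40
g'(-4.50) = 5.25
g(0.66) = -5.06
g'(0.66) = -5.90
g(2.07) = -15.52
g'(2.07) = -8.94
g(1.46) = -10.47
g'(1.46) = -7.62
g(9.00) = -129.35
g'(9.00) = -23.91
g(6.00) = -67.34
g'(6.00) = -17.43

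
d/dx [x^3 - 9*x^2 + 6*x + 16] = 3*x^2 - 18*x + 6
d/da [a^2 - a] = 2*a - 1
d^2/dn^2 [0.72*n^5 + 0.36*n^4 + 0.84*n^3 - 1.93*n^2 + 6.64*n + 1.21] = 14.4*n^3 + 4.32*n^2 + 5.04*n - 3.86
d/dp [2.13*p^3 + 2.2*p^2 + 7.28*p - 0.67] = 6.39*p^2 + 4.4*p + 7.28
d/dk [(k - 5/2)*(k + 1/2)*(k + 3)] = 3*k^2 + 2*k - 29/4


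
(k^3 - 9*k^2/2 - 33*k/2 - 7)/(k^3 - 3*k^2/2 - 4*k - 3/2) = (k^2 - 5*k - 14)/(k^2 - 2*k - 3)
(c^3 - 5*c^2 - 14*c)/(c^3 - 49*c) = (c + 2)/(c + 7)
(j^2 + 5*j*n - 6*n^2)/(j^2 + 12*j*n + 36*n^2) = (j - n)/(j + 6*n)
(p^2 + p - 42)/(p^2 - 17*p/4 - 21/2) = 4*(p + 7)/(4*p + 7)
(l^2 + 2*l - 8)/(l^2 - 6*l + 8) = (l + 4)/(l - 4)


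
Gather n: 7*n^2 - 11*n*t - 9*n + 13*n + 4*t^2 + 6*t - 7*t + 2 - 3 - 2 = 7*n^2 + n*(4 - 11*t) + 4*t^2 - t - 3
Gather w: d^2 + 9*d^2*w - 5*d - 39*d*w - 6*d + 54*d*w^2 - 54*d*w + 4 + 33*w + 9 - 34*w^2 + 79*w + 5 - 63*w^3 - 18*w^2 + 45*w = d^2 - 11*d - 63*w^3 + w^2*(54*d - 52) + w*(9*d^2 - 93*d + 157) + 18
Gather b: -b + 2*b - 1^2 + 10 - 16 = b - 7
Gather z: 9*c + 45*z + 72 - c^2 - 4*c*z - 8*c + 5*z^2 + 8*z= -c^2 + c + 5*z^2 + z*(53 - 4*c) + 72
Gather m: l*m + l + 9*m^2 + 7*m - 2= l + 9*m^2 + m*(l + 7) - 2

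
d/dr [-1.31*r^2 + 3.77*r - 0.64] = 3.77 - 2.62*r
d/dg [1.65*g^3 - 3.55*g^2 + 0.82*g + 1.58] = 4.95*g^2 - 7.1*g + 0.82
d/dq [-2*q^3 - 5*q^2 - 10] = 2*q*(-3*q - 5)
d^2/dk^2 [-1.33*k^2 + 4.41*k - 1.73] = -2.66000000000000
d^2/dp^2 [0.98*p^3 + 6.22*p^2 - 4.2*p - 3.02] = 5.88*p + 12.44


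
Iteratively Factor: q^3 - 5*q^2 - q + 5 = (q - 5)*(q^2 - 1) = (q - 5)*(q - 1)*(q + 1)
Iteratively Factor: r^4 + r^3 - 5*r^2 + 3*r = (r)*(r^3 + r^2 - 5*r + 3) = r*(r - 1)*(r^2 + 2*r - 3) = r*(r - 1)*(r + 3)*(r - 1)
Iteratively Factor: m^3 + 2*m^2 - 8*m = (m - 2)*(m^2 + 4*m) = m*(m - 2)*(m + 4)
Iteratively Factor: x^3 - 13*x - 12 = (x + 3)*(x^2 - 3*x - 4) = (x - 4)*(x + 3)*(x + 1)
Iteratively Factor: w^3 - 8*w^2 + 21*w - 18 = (w - 2)*(w^2 - 6*w + 9) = (w - 3)*(w - 2)*(w - 3)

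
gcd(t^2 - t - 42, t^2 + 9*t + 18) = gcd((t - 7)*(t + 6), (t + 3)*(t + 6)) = t + 6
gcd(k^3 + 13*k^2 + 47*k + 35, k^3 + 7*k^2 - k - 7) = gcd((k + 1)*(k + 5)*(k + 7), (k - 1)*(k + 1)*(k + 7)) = k^2 + 8*k + 7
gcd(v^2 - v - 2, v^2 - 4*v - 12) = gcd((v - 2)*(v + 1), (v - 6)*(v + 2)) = 1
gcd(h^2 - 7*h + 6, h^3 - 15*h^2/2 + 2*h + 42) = h - 6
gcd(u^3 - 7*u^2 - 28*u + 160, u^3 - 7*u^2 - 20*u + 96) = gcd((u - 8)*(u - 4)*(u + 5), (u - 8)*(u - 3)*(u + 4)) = u - 8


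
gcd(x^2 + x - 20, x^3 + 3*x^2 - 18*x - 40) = x^2 + x - 20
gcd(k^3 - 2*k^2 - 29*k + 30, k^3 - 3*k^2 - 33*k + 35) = k^2 + 4*k - 5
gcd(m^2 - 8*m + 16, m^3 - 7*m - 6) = 1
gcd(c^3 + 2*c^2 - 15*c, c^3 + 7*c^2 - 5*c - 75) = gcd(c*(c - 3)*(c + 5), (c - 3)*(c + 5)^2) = c^2 + 2*c - 15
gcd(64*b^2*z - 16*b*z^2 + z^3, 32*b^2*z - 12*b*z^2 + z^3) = -8*b*z + z^2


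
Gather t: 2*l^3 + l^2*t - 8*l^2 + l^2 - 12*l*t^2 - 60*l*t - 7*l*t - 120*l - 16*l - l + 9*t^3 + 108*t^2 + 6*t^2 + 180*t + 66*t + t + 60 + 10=2*l^3 - 7*l^2 - 137*l + 9*t^3 + t^2*(114 - 12*l) + t*(l^2 - 67*l + 247) + 70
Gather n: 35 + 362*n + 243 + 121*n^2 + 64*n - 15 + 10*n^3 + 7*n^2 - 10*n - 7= 10*n^3 + 128*n^2 + 416*n + 256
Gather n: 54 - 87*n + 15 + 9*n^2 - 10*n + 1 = 9*n^2 - 97*n + 70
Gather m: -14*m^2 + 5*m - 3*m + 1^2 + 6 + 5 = -14*m^2 + 2*m + 12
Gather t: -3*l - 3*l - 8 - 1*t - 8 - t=-6*l - 2*t - 16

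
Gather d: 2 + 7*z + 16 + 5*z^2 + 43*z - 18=5*z^2 + 50*z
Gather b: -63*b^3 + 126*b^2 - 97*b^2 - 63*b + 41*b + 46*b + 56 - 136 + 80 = -63*b^3 + 29*b^2 + 24*b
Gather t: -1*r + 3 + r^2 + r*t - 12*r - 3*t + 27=r^2 - 13*r + t*(r - 3) + 30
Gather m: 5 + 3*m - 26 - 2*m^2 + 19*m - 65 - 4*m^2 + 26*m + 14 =-6*m^2 + 48*m - 72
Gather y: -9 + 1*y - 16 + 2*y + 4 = 3*y - 21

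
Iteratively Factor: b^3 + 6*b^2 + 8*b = (b + 4)*(b^2 + 2*b) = b*(b + 4)*(b + 2)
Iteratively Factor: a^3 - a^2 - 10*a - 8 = (a + 2)*(a^2 - 3*a - 4) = (a + 1)*(a + 2)*(a - 4)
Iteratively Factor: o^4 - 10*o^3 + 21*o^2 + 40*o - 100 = (o - 2)*(o^3 - 8*o^2 + 5*o + 50) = (o - 5)*(o - 2)*(o^2 - 3*o - 10) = (o - 5)^2*(o - 2)*(o + 2)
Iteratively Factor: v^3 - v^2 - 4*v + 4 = (v + 2)*(v^2 - 3*v + 2) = (v - 1)*(v + 2)*(v - 2)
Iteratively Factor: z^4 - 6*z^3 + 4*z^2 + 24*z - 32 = (z - 2)*(z^3 - 4*z^2 - 4*z + 16) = (z - 2)^2*(z^2 - 2*z - 8) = (z - 2)^2*(z + 2)*(z - 4)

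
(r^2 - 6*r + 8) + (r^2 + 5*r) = 2*r^2 - r + 8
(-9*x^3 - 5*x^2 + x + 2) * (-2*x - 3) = 18*x^4 + 37*x^3 + 13*x^2 - 7*x - 6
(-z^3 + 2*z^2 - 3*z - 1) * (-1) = z^3 - 2*z^2 + 3*z + 1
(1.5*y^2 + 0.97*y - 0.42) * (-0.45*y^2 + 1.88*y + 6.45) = -0.675*y^4 + 2.3835*y^3 + 11.6876*y^2 + 5.4669*y - 2.709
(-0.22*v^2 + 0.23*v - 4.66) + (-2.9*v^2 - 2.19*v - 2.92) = -3.12*v^2 - 1.96*v - 7.58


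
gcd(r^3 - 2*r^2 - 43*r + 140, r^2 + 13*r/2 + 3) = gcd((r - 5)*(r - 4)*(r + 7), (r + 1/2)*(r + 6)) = 1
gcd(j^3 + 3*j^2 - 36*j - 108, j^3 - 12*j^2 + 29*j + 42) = j - 6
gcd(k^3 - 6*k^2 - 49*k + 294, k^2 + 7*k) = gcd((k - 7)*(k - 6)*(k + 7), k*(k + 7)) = k + 7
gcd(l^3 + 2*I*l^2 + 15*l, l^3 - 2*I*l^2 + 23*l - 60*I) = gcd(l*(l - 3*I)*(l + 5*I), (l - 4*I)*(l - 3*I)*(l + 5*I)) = l^2 + 2*I*l + 15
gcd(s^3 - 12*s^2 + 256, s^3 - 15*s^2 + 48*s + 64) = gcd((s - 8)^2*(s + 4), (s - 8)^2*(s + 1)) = s^2 - 16*s + 64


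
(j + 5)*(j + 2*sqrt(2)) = j^2 + 2*sqrt(2)*j + 5*j + 10*sqrt(2)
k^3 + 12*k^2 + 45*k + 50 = (k + 2)*(k + 5)^2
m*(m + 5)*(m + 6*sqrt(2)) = m^3 + 5*m^2 + 6*sqrt(2)*m^2 + 30*sqrt(2)*m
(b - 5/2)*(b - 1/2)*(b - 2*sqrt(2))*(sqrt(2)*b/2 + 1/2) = sqrt(2)*b^4/2 - 3*sqrt(2)*b^3/2 - 3*b^3/2 - 3*sqrt(2)*b^2/8 + 9*b^2/2 - 15*b/8 + 3*sqrt(2)*b - 5*sqrt(2)/4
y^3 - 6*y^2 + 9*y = y*(y - 3)^2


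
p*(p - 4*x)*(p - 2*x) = p^3 - 6*p^2*x + 8*p*x^2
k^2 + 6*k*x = k*(k + 6*x)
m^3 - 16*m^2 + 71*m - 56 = (m - 8)*(m - 7)*(m - 1)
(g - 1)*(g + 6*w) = g^2 + 6*g*w - g - 6*w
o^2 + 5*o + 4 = (o + 1)*(o + 4)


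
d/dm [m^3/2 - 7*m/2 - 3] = 3*m^2/2 - 7/2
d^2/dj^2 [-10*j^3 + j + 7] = -60*j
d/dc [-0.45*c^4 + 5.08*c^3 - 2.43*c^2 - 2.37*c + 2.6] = -1.8*c^3 + 15.24*c^2 - 4.86*c - 2.37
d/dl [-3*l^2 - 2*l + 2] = -6*l - 2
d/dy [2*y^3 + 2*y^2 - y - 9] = 6*y^2 + 4*y - 1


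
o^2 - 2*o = o*(o - 2)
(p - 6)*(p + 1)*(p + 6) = p^3 + p^2 - 36*p - 36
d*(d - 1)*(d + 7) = d^3 + 6*d^2 - 7*d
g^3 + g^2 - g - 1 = (g - 1)*(g + 1)^2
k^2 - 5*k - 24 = (k - 8)*(k + 3)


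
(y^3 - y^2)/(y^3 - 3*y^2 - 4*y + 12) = y^2*(y - 1)/(y^3 - 3*y^2 - 4*y + 12)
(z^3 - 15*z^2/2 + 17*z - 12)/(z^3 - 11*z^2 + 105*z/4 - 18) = 2*(z^2 - 6*z + 8)/(2*z^2 - 19*z + 24)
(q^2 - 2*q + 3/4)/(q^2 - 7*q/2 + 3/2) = (q - 3/2)/(q - 3)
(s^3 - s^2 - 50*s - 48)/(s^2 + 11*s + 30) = (s^2 - 7*s - 8)/(s + 5)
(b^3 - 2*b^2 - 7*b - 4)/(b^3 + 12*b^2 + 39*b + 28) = (b^2 - 3*b - 4)/(b^2 + 11*b + 28)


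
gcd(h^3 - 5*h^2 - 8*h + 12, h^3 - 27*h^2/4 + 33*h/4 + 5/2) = 1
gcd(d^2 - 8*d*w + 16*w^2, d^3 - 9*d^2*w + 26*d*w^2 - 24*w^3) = -d + 4*w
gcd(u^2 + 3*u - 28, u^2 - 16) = u - 4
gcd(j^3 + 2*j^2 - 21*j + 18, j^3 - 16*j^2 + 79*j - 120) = j - 3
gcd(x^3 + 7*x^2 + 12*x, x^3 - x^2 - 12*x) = x^2 + 3*x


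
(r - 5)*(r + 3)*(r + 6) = r^3 + 4*r^2 - 27*r - 90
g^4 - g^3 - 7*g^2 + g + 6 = (g - 3)*(g - 1)*(g + 1)*(g + 2)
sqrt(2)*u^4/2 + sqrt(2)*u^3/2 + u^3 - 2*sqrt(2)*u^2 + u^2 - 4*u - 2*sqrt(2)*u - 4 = (u - 2)*(u + 1)*(u + sqrt(2))*(sqrt(2)*u/2 + sqrt(2))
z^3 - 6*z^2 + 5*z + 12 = (z - 4)*(z - 3)*(z + 1)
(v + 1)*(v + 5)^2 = v^3 + 11*v^2 + 35*v + 25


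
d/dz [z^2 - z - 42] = 2*z - 1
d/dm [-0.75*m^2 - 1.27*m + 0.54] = -1.5*m - 1.27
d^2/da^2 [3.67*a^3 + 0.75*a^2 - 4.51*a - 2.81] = 22.02*a + 1.5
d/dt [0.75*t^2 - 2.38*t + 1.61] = 1.5*t - 2.38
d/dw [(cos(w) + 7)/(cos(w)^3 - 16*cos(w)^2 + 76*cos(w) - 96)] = (-445*cos(w) + 5*cos(2*w) + cos(3*w) + 1261)*sin(w)/(2*(cos(w)^3 - 16*cos(w)^2 + 76*cos(w) - 96)^2)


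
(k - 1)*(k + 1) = k^2 - 1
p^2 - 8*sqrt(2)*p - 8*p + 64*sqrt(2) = (p - 8)*(p - 8*sqrt(2))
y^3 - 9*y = y*(y - 3)*(y + 3)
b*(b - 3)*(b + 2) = b^3 - b^2 - 6*b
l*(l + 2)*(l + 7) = l^3 + 9*l^2 + 14*l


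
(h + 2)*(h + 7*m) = h^2 + 7*h*m + 2*h + 14*m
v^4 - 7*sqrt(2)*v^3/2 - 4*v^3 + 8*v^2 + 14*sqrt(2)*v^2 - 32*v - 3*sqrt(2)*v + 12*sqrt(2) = (v - 4)*(v - 3*sqrt(2)/2)*(v - sqrt(2))^2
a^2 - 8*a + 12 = (a - 6)*(a - 2)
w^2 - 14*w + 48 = (w - 8)*(w - 6)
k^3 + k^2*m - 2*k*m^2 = k*(k - m)*(k + 2*m)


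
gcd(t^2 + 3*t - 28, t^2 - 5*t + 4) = t - 4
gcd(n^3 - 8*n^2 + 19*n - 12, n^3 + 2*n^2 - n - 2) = n - 1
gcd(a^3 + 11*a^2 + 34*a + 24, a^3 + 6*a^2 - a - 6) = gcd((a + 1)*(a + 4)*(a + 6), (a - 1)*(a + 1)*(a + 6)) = a^2 + 7*a + 6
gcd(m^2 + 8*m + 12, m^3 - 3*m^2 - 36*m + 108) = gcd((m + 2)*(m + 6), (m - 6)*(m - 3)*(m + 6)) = m + 6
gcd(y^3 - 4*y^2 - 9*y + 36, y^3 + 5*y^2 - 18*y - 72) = y^2 - y - 12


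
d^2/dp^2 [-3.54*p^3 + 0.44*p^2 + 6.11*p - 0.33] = 0.88 - 21.24*p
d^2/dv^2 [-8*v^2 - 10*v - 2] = -16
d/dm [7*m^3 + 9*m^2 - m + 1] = 21*m^2 + 18*m - 1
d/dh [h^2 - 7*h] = 2*h - 7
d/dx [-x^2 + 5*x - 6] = 5 - 2*x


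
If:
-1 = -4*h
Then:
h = 1/4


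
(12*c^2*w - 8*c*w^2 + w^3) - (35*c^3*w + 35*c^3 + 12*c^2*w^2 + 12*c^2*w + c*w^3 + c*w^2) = -35*c^3*w - 35*c^3 - 12*c^2*w^2 - c*w^3 - 9*c*w^2 + w^3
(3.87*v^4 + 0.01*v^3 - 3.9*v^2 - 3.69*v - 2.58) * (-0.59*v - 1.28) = -2.2833*v^5 - 4.9595*v^4 + 2.2882*v^3 + 7.1691*v^2 + 6.2454*v + 3.3024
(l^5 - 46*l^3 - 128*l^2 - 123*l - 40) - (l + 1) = l^5 - 46*l^3 - 128*l^2 - 124*l - 41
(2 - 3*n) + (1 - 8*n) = 3 - 11*n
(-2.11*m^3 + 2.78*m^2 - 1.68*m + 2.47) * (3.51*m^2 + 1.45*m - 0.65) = -7.4061*m^5 + 6.6983*m^4 - 0.4943*m^3 + 4.4267*m^2 + 4.6735*m - 1.6055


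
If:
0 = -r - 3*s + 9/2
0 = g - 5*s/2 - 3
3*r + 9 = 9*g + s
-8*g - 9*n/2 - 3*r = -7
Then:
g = 69/26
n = -3767/585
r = 639/130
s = -9/65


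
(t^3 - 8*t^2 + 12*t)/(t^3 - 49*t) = (t^2 - 8*t + 12)/(t^2 - 49)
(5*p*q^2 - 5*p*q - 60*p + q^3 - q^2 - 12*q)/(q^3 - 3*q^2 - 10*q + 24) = (5*p + q)/(q - 2)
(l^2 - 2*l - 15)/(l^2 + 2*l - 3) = (l - 5)/(l - 1)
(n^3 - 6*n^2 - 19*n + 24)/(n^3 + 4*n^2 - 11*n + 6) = (n^2 - 5*n - 24)/(n^2 + 5*n - 6)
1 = 1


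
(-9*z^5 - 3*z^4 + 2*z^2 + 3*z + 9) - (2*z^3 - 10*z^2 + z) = -9*z^5 - 3*z^4 - 2*z^3 + 12*z^2 + 2*z + 9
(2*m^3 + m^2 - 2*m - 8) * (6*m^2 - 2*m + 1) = 12*m^5 + 2*m^4 - 12*m^3 - 43*m^2 + 14*m - 8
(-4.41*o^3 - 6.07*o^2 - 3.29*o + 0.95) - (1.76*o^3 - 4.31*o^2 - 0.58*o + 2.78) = -6.17*o^3 - 1.76*o^2 - 2.71*o - 1.83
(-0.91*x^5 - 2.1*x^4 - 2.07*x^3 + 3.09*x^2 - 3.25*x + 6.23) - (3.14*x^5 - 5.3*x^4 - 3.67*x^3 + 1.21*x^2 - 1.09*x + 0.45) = -4.05*x^5 + 3.2*x^4 + 1.6*x^3 + 1.88*x^2 - 2.16*x + 5.78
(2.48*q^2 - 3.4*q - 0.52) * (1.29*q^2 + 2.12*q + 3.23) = 3.1992*q^4 + 0.8716*q^3 + 0.131600000000001*q^2 - 12.0844*q - 1.6796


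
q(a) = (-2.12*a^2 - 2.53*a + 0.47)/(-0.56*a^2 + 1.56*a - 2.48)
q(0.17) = 0.01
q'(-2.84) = -0.49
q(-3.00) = 0.90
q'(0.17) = 1.46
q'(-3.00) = -0.47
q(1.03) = 2.99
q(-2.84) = 0.83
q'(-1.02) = -0.49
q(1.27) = 4.40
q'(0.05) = 1.05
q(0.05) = -0.14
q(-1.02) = -0.18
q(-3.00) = 0.90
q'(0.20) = 1.58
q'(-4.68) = -0.31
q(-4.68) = 1.55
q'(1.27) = 6.08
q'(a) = (-4.24*a - 2.53)/(-0.56*a^2 + 1.56*a - 2.48) + (1.12*a - 1.56)*(-2.12*a^2 - 2.53*a + 0.47)/(-0.56*a^2 + 1.56*a - 2.48)^2 = (-4.724*a^2 + 11.0416*a + 5.5412)/(0.3136*a^4 - 1.7472*a^3 + 5.2112*a^2 - 7.7376*a + 6.1504)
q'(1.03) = 5.53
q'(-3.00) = -0.47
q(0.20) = 0.06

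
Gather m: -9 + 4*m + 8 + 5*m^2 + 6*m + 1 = 5*m^2 + 10*m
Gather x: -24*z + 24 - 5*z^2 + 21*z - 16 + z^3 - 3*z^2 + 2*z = z^3 - 8*z^2 - z + 8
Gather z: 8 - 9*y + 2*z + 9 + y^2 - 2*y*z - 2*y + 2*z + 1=y^2 - 11*y + z*(4 - 2*y) + 18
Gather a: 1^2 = 1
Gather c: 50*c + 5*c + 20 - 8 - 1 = 55*c + 11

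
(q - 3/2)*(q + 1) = q^2 - q/2 - 3/2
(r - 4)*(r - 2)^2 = r^3 - 8*r^2 + 20*r - 16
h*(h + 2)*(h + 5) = h^3 + 7*h^2 + 10*h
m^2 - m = m*(m - 1)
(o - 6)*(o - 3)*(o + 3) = o^3 - 6*o^2 - 9*o + 54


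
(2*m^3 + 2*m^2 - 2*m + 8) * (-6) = -12*m^3 - 12*m^2 + 12*m - 48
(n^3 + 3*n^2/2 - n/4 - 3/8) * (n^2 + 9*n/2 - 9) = n^5 + 6*n^4 - 5*n^3/2 - 15*n^2 + 9*n/16 + 27/8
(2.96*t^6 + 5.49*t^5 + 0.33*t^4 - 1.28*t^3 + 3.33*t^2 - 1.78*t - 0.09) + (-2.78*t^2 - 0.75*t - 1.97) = 2.96*t^6 + 5.49*t^5 + 0.33*t^4 - 1.28*t^3 + 0.55*t^2 - 2.53*t - 2.06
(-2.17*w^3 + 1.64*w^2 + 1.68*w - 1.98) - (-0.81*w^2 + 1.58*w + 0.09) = -2.17*w^3 + 2.45*w^2 + 0.0999999999999999*w - 2.07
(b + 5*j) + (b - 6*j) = 2*b - j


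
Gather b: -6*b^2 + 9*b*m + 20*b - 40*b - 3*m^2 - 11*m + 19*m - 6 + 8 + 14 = -6*b^2 + b*(9*m - 20) - 3*m^2 + 8*m + 16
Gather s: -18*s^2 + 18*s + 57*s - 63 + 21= -18*s^2 + 75*s - 42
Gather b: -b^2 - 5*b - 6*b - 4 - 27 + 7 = -b^2 - 11*b - 24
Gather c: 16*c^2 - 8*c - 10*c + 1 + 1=16*c^2 - 18*c + 2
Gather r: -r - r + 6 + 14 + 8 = 28 - 2*r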